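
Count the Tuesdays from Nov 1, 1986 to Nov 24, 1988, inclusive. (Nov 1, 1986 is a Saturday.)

108

Nov 1, 1986 is a Saturday; the first Tuesday on or after it is Nov 4, 1986 (3 days later).
From Nov 4, 1986 to Nov 24, 1988: 57 + 365 + 329 = 751 days (rest of 1986, 1987, to Nov 24, 1988 in 1988).
751 ÷ 7 = 107 full weeks with remainder 2, so 107 more Tuesdays after the first → 108.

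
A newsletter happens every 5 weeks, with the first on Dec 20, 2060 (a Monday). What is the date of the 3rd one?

The 3rd occurrence is 2 intervals after the first: 2 × 35 = 70 days after Dec 20, 2060.
Dec has 31 days — 11 days to the end of Dec leaves 59.
Jan has 31 days (28 left).
28 days into Feb → Feb 28, 2061.

Feb 28, 2061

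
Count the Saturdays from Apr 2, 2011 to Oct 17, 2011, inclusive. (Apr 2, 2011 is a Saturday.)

29

Apr 2, 2011 is a Saturday; the first Saturday on or after it is Apr 2, 2011.
From Apr 2, 2011 to Oct 17, 2011: 28 + 31 + 30 + 31 + 31 + 30 + 17 = 198 days (rest of Apr, May, Jun, Jul, Aug, Sep, Oct).
198 ÷ 7 = 28 full weeks with remainder 2, so 28 more Saturdays after the first → 29.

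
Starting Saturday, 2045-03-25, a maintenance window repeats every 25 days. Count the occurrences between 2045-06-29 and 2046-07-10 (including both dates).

15

Occurrences land 25·i days after 2045-03-25 for i = 0, 1, 2, …
2045-06-29 is 96 days after the start; 96 ÷ 25 = 3 remainder 21; since the remainder is 21, round up to i = 4. First occurrence in the window: #5 on 2045-07-03 (4×25 = 100 days in).
2046-07-10 is 472 days after the start; 472 ÷ 25 = 18 remainder 22. Last occurrence in the window: #19 on 2046-06-18.
Occurrences #5 through #19: 15 in total.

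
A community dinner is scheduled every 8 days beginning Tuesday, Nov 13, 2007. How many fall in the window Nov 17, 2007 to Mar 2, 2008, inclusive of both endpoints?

13

Occurrences land 8·i days after Nov 13, 2007 for i = 0, 1, 2, …
Nov 17, 2007 is 4 days after the start; 4 ÷ 8 = 0 remainder 4; since the remainder is 4, round up to i = 1. First occurrence in the window: #2 on Nov 21, 2007 (1×8 = 8 days in).
Mar 2, 2008 is 110 days after the start; 110 ÷ 8 = 13 remainder 6. Last occurrence in the window: #14 on Feb 25, 2008.
Occurrences #2 through #14: 13 in total.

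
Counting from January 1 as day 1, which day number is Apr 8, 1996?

Days in months before Apr: 31 + 29 + 31 = 91.
Plus 8 days into Apr → day 99.

99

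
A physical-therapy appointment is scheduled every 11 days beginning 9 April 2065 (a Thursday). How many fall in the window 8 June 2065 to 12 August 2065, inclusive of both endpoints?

6

Occurrences land 11·i days after 9 April 2065 for i = 0, 1, 2, …
8 June 2065 is 60 days after the start; 60 ÷ 11 = 5 remainder 5; since the remainder is 5, round up to i = 6. First occurrence in the window: #7 on 14 June 2065 (6×11 = 66 days in).
12 August 2065 is 125 days after the start; 125 ÷ 11 = 11 remainder 4. Last occurrence in the window: #12 on 8 August 2065.
Occurrences #7 through #12: 6 in total.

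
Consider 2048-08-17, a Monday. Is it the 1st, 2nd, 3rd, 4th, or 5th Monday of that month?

3rd

Day 17 falls in week ⌈17/7⌉ of the month.
Days 1–7 hold the 1st Monday, 8–14 the 2nd, 15–21 the 3rd, 22–28 the 4th, 29–31 the 5th.
17 is in the range for the 3rd.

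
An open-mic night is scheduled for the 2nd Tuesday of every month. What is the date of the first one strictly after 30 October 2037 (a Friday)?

10 November 2037

October 2037 starts on a Thursday; its first Tuesday is the 6th, so the 2nd Tuesday is the 13th — 13 October 2037.
That is not after 30 October 2037, so look at November 2037.
November 2037 starts on a Sunday; its first Tuesday is the 3rd, so the 2nd Tuesday is the 10th — 10 November 2037.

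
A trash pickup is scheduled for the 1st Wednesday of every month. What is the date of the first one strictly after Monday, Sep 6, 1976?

Sep 1976 starts on a Wednesday, so its 1st Wednesday is Sep 1, 1976.
That is not after Sep 6, 1976, so look at Oct 1976.
Oct 1976 starts on a Friday, so its 1st Wednesday is Oct 6, 1976 (5 days in).

Oct 6, 1976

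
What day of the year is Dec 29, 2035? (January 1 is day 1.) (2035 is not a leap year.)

Days in months before Dec: 31 + 28 + 31 + 30 + 31 + 30 + 31 + 31 + 30 + 31 + 30 = 334.
Plus 29 days into Dec → day 363.

363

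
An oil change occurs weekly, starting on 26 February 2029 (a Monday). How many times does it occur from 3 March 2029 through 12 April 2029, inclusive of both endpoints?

Occurrences land 7·i days after 26 February 2029 for i = 0, 1, 2, …
3 March 2029 is 5 days after the start; 5 ÷ 7 = 0 remainder 5; since the remainder is 5, round up to i = 1. First occurrence in the window: #2 on 5 March 2029 (1×7 = 7 days in).
12 April 2029 is 45 days after the start; 45 ÷ 7 = 6 remainder 3. Last occurrence in the window: #7 on 9 April 2029.
Occurrences #2 through #7: 6 in total.

6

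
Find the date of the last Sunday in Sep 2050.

The first Sunday of Sep 2050 is Sep 4.
Sep 2050 has 30 days. Adding weeks: 4, 11, 18, 25 — the last one ≤ 30 is the 25th.

Sep 25, 2050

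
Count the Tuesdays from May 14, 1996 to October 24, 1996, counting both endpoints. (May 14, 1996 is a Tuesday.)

24

May 14, 1996 is a Tuesday; the first Tuesday on or after it is May 14, 1996.
From May 14, 1996 to October 24, 1996: 17 + 30 + 31 + 31 + 30 + 24 = 163 days (rest of May, June, July, August, September, October).
163 ÷ 7 = 23 full weeks with remainder 2, so 23 more Tuesdays after the first → 24.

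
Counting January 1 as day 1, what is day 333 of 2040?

November 28, 2040

January has 31 days (333 − 31 = 302 remain).
February has 29 days (302 − 29 = 273 remain).
March has 31 days (273 − 31 = 242 remain).
April has 30 days (242 − 30 = 212 remain).
May has 31 days (212 − 31 = 181 remain).
June has 30 days (181 − 30 = 151 remain).
July has 31 days (151 − 31 = 120 remain).
August has 31 days (120 − 31 = 89 remain).
September has 30 days (89 − 30 = 59 remain).
October has 31 days (59 − 31 = 28 remain).
28 into November → November 28.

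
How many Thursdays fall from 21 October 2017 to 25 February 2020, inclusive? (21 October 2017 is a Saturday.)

21 October 2017 is a Saturday; the first Thursday on or after it is 26 October 2017 (5 days later).
From 26 October 2017 to 25 February 2020: 66 + 365 + 365 + 56 = 852 days (rest of 2017, 2018, 2019, to 25 February 2020 in 2020).
852 ÷ 7 = 121 full weeks with remainder 5, so 121 more Thursdays after the first → 122.

122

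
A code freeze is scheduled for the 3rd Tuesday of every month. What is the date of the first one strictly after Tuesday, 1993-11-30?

1993-12-21

November 1993 starts on a Monday; its first Tuesday is the 2nd, so the 3rd Tuesday is the 16th — 1993-11-16.
That is not after 1993-11-30, so look at December 1993.
December 1993 starts on a Wednesday; its first Tuesday is the 7th, so the 3rd Tuesday is the 21st — 1993-12-21.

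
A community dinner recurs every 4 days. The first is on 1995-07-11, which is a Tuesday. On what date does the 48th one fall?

The 48th occurrence is 47 intervals after the first: 47 × 4 = 188 days after 1995-07-11.
July has 31 days — 20 days to the end of July leaves 168.
August has 31 days (137 left).
September has 30 days (107 left).
October has 31 days (76 left).
November has 30 days (46 left).
December has 31 days (15 left).
15 days into January → 1996-01-15.

1996-01-15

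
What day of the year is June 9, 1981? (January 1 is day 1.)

Days in months before June: 31 + 28 + 31 + 30 + 31 = 151.
Plus 9 days into June → day 160.

160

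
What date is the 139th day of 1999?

19 May 1999

January has 31 days (139 − 31 = 108 remain).
February has 28 days (108 − 28 = 80 remain).
March has 31 days (80 − 31 = 49 remain).
April has 30 days (49 − 30 = 19 remain).
19 into May → May 19.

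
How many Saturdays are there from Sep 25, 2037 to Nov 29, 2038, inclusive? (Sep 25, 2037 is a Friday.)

Sep 25, 2037 is a Friday; the first Saturday on or after it is Sep 26, 2037 (1 day later).
From Sep 26, 2037 to Nov 29, 2038: 96 + 333 = 429 days (rest of 2037, to Nov 29, 2038 in 2038).
429 ÷ 7 = 61 full weeks with remainder 2, so 61 more Saturdays after the first → 62.

62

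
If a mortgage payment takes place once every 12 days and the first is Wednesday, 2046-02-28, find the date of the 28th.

The 28th occurrence is 27 intervals after the first: 27 × 12 = 324 days after 2046-02-28.
February has 28 days — 0 days to the end of February leaves 324.
March has 31 days (293 left).
April has 30 days (263 left).
May has 31 days (232 left).
June has 30 days (202 left).
July has 31 days (171 left).
August has 31 days (140 left).
September has 30 days (110 left).
October has 31 days (79 left).
November has 30 days (49 left).
December has 31 days (18 left).
18 days into January → 2047-01-18.

2047-01-18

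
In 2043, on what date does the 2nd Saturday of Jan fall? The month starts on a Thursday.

Jan 2043 begins on a Thursday, so the first Saturday is Jan 3 (2 days later).
The 2nd Saturday is 1 weeks later: 3 + 7 = 10.

Jan 10, 2043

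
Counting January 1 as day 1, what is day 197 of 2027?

January has 31 days (197 − 31 = 166 remain).
February has 28 days (166 − 28 = 138 remain).
March has 31 days (138 − 31 = 107 remain).
April has 30 days (107 − 30 = 77 remain).
May has 31 days (77 − 31 = 46 remain).
June has 30 days (46 − 30 = 16 remain).
16 into July → July 16.

July 16, 2027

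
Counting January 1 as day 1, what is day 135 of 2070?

January has 31 days (135 − 31 = 104 remain).
February has 28 days (104 − 28 = 76 remain).
March has 31 days (76 − 31 = 45 remain).
April has 30 days (45 − 30 = 15 remain).
15 into May → May 15.

15 May 2070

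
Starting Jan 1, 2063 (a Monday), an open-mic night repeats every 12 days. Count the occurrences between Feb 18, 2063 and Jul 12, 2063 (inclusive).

Occurrences land 12·i days after Jan 1, 2063 for i = 0, 1, 2, …
Feb 18, 2063 is 48 days after the start; 48 ÷ 12 = 4 remainder 0. First occurrence in the window: #5 on Feb 18, 2063 (4×12 = 48 days in).
Jul 12, 2063 is 192 days after the start; 192 ÷ 12 = 16 remainder 0. Last occurrence in the window: #17 on Jul 12, 2063.
Occurrences #5 through #17: 13 in total.

13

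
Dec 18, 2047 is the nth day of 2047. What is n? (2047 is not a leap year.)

352

Days in months before Dec: 31 + 28 + 31 + 30 + 31 + 30 + 31 + 31 + 30 + 31 + 30 = 334.
Plus 18 days into Dec → day 352.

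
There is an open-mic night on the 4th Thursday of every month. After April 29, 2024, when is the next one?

April 2024 starts on a Monday; its first Thursday is the 4th, so the 4th Thursday is the 25th — April 25, 2024.
That is not after April 29, 2024, so look at May 2024.
May 2024 starts on a Wednesday; its first Thursday is the 2nd, so the 4th Thursday is the 23rd — May 23, 2024.

May 23, 2024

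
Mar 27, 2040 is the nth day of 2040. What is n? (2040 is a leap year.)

87

Days in months before Mar: 31 + 29 = 60.
Plus 27 days into Mar → day 87.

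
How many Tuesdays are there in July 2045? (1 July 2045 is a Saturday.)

1 July 2045 is a Saturday; the first Tuesday on or after it is 4 July 2045 (3 days later).
From 4 July 2045 to 31 July 2045 is 31 − 4 = 27 days.
27 ÷ 7 = 3 full weeks with remainder 6, so 3 more Tuesdays after the first → 4.

4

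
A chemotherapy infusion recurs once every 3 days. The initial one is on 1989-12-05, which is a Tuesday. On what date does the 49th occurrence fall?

The 49th occurrence is 48 intervals after the first: 48 × 3 = 144 days after 1989-12-05.
December has 31 days — 26 days to the end of December leaves 118.
January has 31 days (87 left).
February has 28 days (59 left).
March has 31 days (28 left).
28 days into April → 1990-04-28.

1990-04-28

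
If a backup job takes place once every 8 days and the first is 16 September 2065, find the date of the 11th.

The 11th occurrence is 10 intervals after the first: 10 × 8 = 80 days after 16 September 2065.
September has 30 days — 14 days to the end of September leaves 66.
October has 31 days (35 left).
November has 30 days (5 left).
5 days into December → 5 December 2065.

5 December 2065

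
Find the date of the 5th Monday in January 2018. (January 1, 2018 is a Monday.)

29 January 2018

January 2018 begins on a Monday, so the first Monday is January 1.
The 5th Monday is 4 weeks later: 1 + 28 = 29.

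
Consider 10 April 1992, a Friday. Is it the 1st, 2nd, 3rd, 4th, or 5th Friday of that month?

2nd

Day 10 falls in week ⌈10/7⌉ of the month.
Days 1–7 hold the 1st Friday, 8–14 the 2nd, 15–21 the 3rd, 22–28 the 4th, 29–31 the 5th.
10 is in the range for the 2nd.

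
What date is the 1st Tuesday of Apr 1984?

Apr 3, 1984

The first Tuesday of Apr 1984 is Apr 3.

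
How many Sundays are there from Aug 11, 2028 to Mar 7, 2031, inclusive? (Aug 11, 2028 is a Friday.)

Aug 11, 2028 is a Friday; the first Sunday on or after it is Aug 13, 2028 (2 days later).
From Aug 13, 2028 to Mar 7, 2031: 140 + 365 + 365 + 66 = 936 days (rest of 2028, 2029, 2030, to Mar 7, 2031 in 2031).
936 ÷ 7 = 133 full weeks with remainder 5, so 133 more Sundays after the first → 134.

134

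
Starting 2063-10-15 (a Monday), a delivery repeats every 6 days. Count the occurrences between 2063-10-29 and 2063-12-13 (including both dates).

7

Occurrences land 6·i days after 2063-10-15 for i = 0, 1, 2, …
2063-10-29 is 14 days after the start; 14 ÷ 6 = 2 remainder 2; since the remainder is 2, round up to i = 3. First occurrence in the window: #4 on 2063-11-02 (3×6 = 18 days in).
2063-12-13 is 59 days after the start; 59 ÷ 6 = 9 remainder 5. Last occurrence in the window: #10 on 2063-12-08.
Occurrences #4 through #10: 7 in total.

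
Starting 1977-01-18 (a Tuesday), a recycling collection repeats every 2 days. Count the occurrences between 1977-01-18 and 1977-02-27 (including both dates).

Occurrences land 2·i days after 1977-01-18 for i = 0, 1, 2, …
The window opens on the start date, so the first occurrence inside is #1 on 1977-01-18.
1977-02-27 is 40 days after the start; 40 ÷ 2 = 20 remainder 0. Last occurrence in the window: #21 on 1977-02-27.
Occurrences #1 through #21: 21 in total.

21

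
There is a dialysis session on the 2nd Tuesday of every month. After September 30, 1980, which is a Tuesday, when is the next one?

October 14, 1980

September 1980 starts on a Monday; its first Tuesday is the 2nd, so the 2nd Tuesday is the 9th — September 9, 1980.
That is not after September 30, 1980, so look at October 1980.
October 1980 starts on a Wednesday; its first Tuesday is the 7th, so the 2nd Tuesday is the 14th — October 14, 1980.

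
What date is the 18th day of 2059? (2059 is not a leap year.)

January 18, 2059

18 into January → January 18.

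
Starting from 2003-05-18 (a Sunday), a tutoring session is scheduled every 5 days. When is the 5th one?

2003-06-07

The 5th occurrence is 4 intervals after the first: 4 × 5 = 20 days after 2003-05-18.
May has 31 days — 13 days to the end of May leaves 7.
7 days into June → 2003-06-07.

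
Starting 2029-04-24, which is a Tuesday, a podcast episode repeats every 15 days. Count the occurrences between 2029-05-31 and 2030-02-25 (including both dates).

Occurrences land 15·i days after 2029-04-24 for i = 0, 1, 2, …
2029-05-31 is 37 days after the start; 37 ÷ 15 = 2 remainder 7; since the remainder is 7, round up to i = 3. First occurrence in the window: #4 on 2029-06-08 (3×15 = 45 days in).
2030-02-25 is 307 days after the start; 307 ÷ 15 = 20 remainder 7. Last occurrence in the window: #21 on 2030-02-18.
Occurrences #4 through #21: 18 in total.

18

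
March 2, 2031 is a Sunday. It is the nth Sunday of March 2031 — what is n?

1st

Day 2 falls in week ⌈2/7⌉ of the month.
Days 1–7 hold the 1st Sunday, 8–14 the 2nd, 15–21 the 3rd, 22–28 the 4th, 29–31 the 5th.
2 is in the range for the 1st.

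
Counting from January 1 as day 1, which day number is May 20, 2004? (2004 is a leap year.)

141

Days in months before May: 31 + 29 + 31 + 30 = 121.
Plus 20 days into May → day 141.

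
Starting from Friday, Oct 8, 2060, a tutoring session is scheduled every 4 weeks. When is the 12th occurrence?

The 12th occurrence is 11 intervals after the first: 11 × 28 = 308 days after Oct 8, 2060.
Oct has 31 days — 23 days to the end of Oct leaves 285.
Nov has 30 days (255 left).
Dec has 31 days (224 left).
Jan has 31 days (193 left).
Feb has 28 days (165 left).
Mar has 31 days (134 left).
Apr has 30 days (104 left).
May has 31 days (73 left).
Jun has 30 days (43 left).
Jul has 31 days (12 left).
12 days into Aug → Aug 12, 2061.

Aug 12, 2061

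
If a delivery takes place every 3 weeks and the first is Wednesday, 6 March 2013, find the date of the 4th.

The 4th occurrence is 3 intervals after the first: 3 × 21 = 63 days after 6 March 2013.
March has 31 days — 25 days to the end of March leaves 38.
April has 30 days (8 left).
8 days into May → 8 May 2013.

8 May 2013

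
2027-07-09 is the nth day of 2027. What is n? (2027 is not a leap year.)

190

Days in months before July: 31 + 28 + 31 + 30 + 31 + 30 = 181.
Plus 9 days into July → day 190.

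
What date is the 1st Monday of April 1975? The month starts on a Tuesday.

April 7, 1975

April 1975 begins on a Tuesday, so the first Monday is April 7 (6 days later).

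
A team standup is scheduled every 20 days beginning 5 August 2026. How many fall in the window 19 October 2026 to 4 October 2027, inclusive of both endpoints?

18

Occurrences land 20·i days after 5 August 2026 for i = 0, 1, 2, …
19 October 2026 is 75 days after the start; 75 ÷ 20 = 3 remainder 15; since the remainder is 15, round up to i = 4. First occurrence in the window: #5 on 24 October 2026 (4×20 = 80 days in).
4 October 2027 is 425 days after the start; 425 ÷ 20 = 21 remainder 5. Last occurrence in the window: #22 on 29 September 2027.
Occurrences #5 through #22: 18 in total.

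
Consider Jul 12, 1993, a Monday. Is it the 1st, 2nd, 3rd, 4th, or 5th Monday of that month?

Day 12 falls in week ⌈12/7⌉ of the month.
Days 1–7 hold the 1st Monday, 8–14 the 2nd, 15–21 the 3rd, 22–28 the 4th, 29–31 the 5th.
12 is in the range for the 2nd.

2nd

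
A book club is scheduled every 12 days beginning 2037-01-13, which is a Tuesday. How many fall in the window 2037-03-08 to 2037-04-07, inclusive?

Occurrences land 12·i days after 2037-01-13 for i = 0, 1, 2, …
2037-03-08 is 54 days after the start; 54 ÷ 12 = 4 remainder 6; since the remainder is 6, round up to i = 5. First occurrence in the window: #6 on 2037-03-14 (5×12 = 60 days in).
2037-04-07 is 84 days after the start; 84 ÷ 12 = 7 remainder 0. Last occurrence in the window: #8 on 2037-04-07.
Occurrences #6 through #8: 3 in total.

3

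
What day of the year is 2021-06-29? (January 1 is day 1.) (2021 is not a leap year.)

180

Days in months before June: 31 + 28 + 31 + 30 + 31 = 151.
Plus 29 days into June → day 180.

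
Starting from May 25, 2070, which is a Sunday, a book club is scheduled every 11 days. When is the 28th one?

The 28th occurrence is 27 intervals after the first: 27 × 11 = 297 days after May 25, 2070.
May has 31 days — 6 days to the end of May leaves 291.
June has 30 days (261 left).
July has 31 days (230 left).
August has 31 days (199 left).
September has 30 days (169 left).
October has 31 days (138 left).
November has 30 days (108 left).
December has 31 days (77 left).
January has 31 days (46 left).
February has 28 days (18 left).
18 days into March → March 18, 2071.

March 18, 2071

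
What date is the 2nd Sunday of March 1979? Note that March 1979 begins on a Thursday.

March 1979 begins on a Thursday, so the first Sunday is March 4 (3 days later).
The 2nd Sunday is 1 weeks later: 4 + 7 = 11.

March 11, 1979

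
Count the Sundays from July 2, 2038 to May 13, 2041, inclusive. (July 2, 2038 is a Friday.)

July 2, 2038 is a Friday; the first Sunday on or after it is July 4, 2038 (2 days later).
From July 4, 2038 to May 13, 2041: 180 + 365 + 366 + 133 = 1044 days (rest of 2038, 2039, 2040, to May 13, 2041 in 2041).
1044 ÷ 7 = 149 full weeks with remainder 1, so 149 more Sundays after the first → 150.

150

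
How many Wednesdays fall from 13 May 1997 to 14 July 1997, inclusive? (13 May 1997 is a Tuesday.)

9

13 May 1997 is a Tuesday; the first Wednesday on or after it is 14 May 1997 (1 day later).
From 14 May 1997 to 14 July 1997: 17 + 30 + 14 = 61 days (rest of May, June, July).
61 ÷ 7 = 8 full weeks with remainder 5, so 8 more Wednesdays after the first → 9.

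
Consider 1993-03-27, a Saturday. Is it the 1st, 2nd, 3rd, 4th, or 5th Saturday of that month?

Day 27 falls in week ⌈27/7⌉ of the month.
Days 1–7 hold the 1st Saturday, 8–14 the 2nd, 15–21 the 3rd, 22–28 the 4th, 29–31 the 5th.
27 is in the range for the 4th.

4th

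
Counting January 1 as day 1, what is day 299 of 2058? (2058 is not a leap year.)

January has 31 days (299 − 31 = 268 remain).
February has 28 days (268 − 28 = 240 remain).
March has 31 days (240 − 31 = 209 remain).
April has 30 days (209 − 30 = 179 remain).
May has 31 days (179 − 31 = 148 remain).
June has 30 days (148 − 30 = 118 remain).
July has 31 days (118 − 31 = 87 remain).
August has 31 days (87 − 31 = 56 remain).
September has 30 days (56 − 30 = 26 remain).
26 into October → October 26.

26 October 2058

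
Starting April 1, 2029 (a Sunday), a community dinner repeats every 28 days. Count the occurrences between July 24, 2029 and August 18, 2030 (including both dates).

14

Occurrences land 28·i days after April 1, 2029 for i = 0, 1, 2, …
July 24, 2029 is 114 days after the start; 114 ÷ 28 = 4 remainder 2; since the remainder is 2, round up to i = 5. First occurrence in the window: #6 on August 19, 2029 (5×28 = 140 days in).
August 18, 2030 is 504 days after the start; 504 ÷ 28 = 18 remainder 0. Last occurrence in the window: #19 on August 18, 2030.
Occurrences #6 through #19: 14 in total.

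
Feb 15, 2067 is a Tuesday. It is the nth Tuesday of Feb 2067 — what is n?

Day 15 falls in week ⌈15/7⌉ of the month.
Days 1–7 hold the 1st Tuesday, 8–14 the 2nd, 15–21 the 3rd, 22–28 the 4th, 29–31 the 5th.
15 is in the range for the 3rd.

3rd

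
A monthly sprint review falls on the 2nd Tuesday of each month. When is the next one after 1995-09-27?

1995-10-10

September 1995 starts on a Friday; its first Tuesday is the 5th, so the 2nd Tuesday is the 12th — 1995-09-12.
That is not after 1995-09-27, so look at October 1995.
October 1995 starts on a Sunday; its first Tuesday is the 3rd, so the 2nd Tuesday is the 10th — 1995-10-10.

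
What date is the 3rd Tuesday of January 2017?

January 2017 begins on a Sunday, so the first Tuesday is January 3 (2 days later).
The 3rd Tuesday is 2 weeks later: 3 + 14 = 17.

17 January 2017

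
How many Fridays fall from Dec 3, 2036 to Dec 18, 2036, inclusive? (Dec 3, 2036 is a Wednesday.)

Dec 3, 2036 is a Wednesday; the first Friday on or after it is Dec 5, 2036 (2 days later).
From Dec 5, 2036 to Dec 18, 2036 is 18 − 5 = 13 days.
13 ÷ 7 = 1 full weeks with remainder 6, so 1 more Fridays after the first → 2.

2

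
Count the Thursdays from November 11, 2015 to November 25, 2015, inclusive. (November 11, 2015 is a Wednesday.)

November 11, 2015 is a Wednesday; the first Thursday on or after it is November 12, 2015 (1 day later).
From November 12, 2015 to November 25, 2015 is 25 − 12 = 13 days.
13 ÷ 7 = 1 full weeks with remainder 6, so 1 more Thursdays after the first → 2.

2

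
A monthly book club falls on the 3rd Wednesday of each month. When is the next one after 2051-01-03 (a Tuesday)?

2051-01-18

January 2051 starts on a Sunday; its first Wednesday is the 4th, so the 3rd Wednesday is the 18th — 2051-01-18.
2051-01-18 is after 2051-01-03, so that is the next one.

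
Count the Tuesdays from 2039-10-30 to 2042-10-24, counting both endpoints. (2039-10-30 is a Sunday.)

156

2039-10-30 is a Sunday; the first Tuesday on or after it is 2039-11-01 (2 days later).
From 2039-11-01 to 2042-10-24: 60 + 366 + 365 + 297 = 1088 days (rest of 2039, 2040, 2041, to 2042-10-24 in 2042).
1088 ÷ 7 = 155 full weeks with remainder 3, so 155 more Tuesdays after the first → 156.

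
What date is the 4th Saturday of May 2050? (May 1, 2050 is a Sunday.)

May 2050 begins on a Sunday, so the first Saturday is May 7 (6 days later).
The 4th Saturday is 3 weeks later: 7 + 21 = 28.

May 28, 2050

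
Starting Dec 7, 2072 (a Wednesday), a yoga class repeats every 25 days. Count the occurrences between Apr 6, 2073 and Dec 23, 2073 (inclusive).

11

Occurrences land 25·i days after Dec 7, 2072 for i = 0, 1, 2, …
Apr 6, 2073 is 120 days after the start; 120 ÷ 25 = 4 remainder 20; since the remainder is 20, round up to i = 5. First occurrence in the window: #6 on Apr 11, 2073 (5×25 = 125 days in).
Dec 23, 2073 is 381 days after the start; 381 ÷ 25 = 15 remainder 6. Last occurrence in the window: #16 on Dec 17, 2073.
Occurrences #6 through #16: 11 in total.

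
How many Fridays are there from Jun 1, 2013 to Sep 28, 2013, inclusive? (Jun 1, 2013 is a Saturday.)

17

Jun 1, 2013 is a Saturday; the first Friday on or after it is Jun 7, 2013 (6 days later).
From Jun 7, 2013 to Sep 28, 2013: 23 + 31 + 31 + 28 = 113 days (rest of Jun, Jul, Aug, Sep).
113 ÷ 7 = 16 full weeks with remainder 1, so 16 more Fridays after the first → 17.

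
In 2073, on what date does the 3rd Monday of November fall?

November 20, 2073

The first Monday of November 2073 is November 6.
The 3rd Monday is 2 weeks later: 6 + 14 = 20.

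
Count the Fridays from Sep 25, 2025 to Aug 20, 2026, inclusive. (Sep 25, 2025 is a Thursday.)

47

Sep 25, 2025 is a Thursday; the first Friday on or after it is Sep 26, 2025 (1 day later).
From Sep 26, 2025 to Aug 20, 2026: 96 + 232 = 328 days (rest of 2025, to Aug 20, 2026 in 2026).
328 ÷ 7 = 46 full weeks with remainder 6, so 46 more Fridays after the first → 47.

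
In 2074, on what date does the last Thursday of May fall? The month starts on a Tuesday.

31 May 2074

May 2074 begins on a Tuesday, so the first Thursday is May 3 (2 days later).
May 2074 has 31 days. Adding weeks: 3, 10, 17, 24, 31 — the last one ≤ 31 is the 31st.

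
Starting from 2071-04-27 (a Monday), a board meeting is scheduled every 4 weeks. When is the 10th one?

2072-01-04

The 10th occurrence is 9 intervals after the first: 9 × 28 = 252 days after 2071-04-27.
April has 30 days — 3 days to the end of April leaves 249.
May has 31 days (218 left).
June has 30 days (188 left).
July has 31 days (157 left).
August has 31 days (126 left).
September has 30 days (96 left).
October has 31 days (65 left).
November has 30 days (35 left).
December has 31 days (4 left).
4 days into January → 2072-01-04.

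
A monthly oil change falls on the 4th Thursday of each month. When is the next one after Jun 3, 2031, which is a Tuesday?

Jun 2031 starts on a Sunday; its first Thursday is the 5th, so the 4th Thursday is the 26th — Jun 26, 2031.
Jun 26, 2031 is after Jun 3, 2031, so that is the next one.

Jun 26, 2031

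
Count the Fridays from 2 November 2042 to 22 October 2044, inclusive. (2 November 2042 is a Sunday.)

2 November 2042 is a Sunday; the first Friday on or after it is 7 November 2042 (5 days later).
From 7 November 2042 to 22 October 2044: 54 + 365 + 296 = 715 days (rest of 2042, 2043, to 22 October 2044 in 2044).
715 ÷ 7 = 102 full weeks with remainder 1, so 102 more Fridays after the first → 103.

103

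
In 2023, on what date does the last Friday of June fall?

2023-06-30

The first Friday of June 2023 is June 2.
June 2023 has 30 days. Adding weeks: 2, 9, 16, 23, 30 — the last one ≤ 30 is the 30th.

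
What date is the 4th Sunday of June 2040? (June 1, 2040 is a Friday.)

24 June 2040

June 2040 begins on a Friday, so the first Sunday is June 3 (2 days later).
The 4th Sunday is 3 weeks later: 3 + 21 = 24.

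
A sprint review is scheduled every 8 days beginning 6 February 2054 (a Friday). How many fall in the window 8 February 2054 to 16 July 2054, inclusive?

Occurrences land 8·i days after 6 February 2054 for i = 0, 1, 2, …
8 February 2054 is 2 days after the start; 2 ÷ 8 = 0 remainder 2; since the remainder is 2, round up to i = 1. First occurrence in the window: #2 on 14 February 2054 (1×8 = 8 days in).
16 July 2054 is 160 days after the start; 160 ÷ 8 = 20 remainder 0. Last occurrence in the window: #21 on 16 July 2054.
Occurrences #2 through #21: 20 in total.

20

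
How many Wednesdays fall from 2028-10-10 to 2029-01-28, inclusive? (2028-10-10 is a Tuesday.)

16

2028-10-10 is a Tuesday; the first Wednesday on or after it is 2028-10-11 (1 day later).
From 2028-10-11 to 2029-01-28: 20 + 30 + 31 + 28 = 109 days (rest of October, November, December, January).
109 ÷ 7 = 15 full weeks with remainder 4, so 15 more Wednesdays after the first → 16.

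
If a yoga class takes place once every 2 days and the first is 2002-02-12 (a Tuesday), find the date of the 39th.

The 39th occurrence is 38 intervals after the first: 38 × 2 = 76 days after 2002-02-12.
February has 28 days — 16 days to the end of February leaves 60.
March has 31 days (29 left).
29 days into April → 2002-04-29.

2002-04-29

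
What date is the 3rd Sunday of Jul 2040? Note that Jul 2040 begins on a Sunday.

Jul 15, 2040

Jul 2040 begins on a Sunday, so the first Sunday is Jul 1.
The 3rd Sunday is 2 weeks later: 1 + 14 = 15.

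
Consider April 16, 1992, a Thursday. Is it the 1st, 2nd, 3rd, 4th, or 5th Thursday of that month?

Day 16 falls in week ⌈16/7⌉ of the month.
Days 1–7 hold the 1st Thursday, 8–14 the 2nd, 15–21 the 3rd, 22–28 the 4th, 29–31 the 5th.
16 is in the range for the 3rd.

3rd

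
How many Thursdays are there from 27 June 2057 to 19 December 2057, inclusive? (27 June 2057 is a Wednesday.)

27 June 2057 is a Wednesday; the first Thursday on or after it is 28 June 2057 (1 day later).
From 28 June 2057 to 19 December 2057: 2 + 31 + 31 + 30 + 31 + 30 + 19 = 174 days (rest of June, July, August, September, October, November, December).
174 ÷ 7 = 24 full weeks with remainder 6, so 24 more Thursdays after the first → 25.

25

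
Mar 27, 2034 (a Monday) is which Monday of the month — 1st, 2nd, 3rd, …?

4th

Day 27 falls in week ⌈27/7⌉ of the month.
Days 1–7 hold the 1st Monday, 8–14 the 2nd, 15–21 the 3rd, 22–28 the 4th, 29–31 the 5th.
27 is in the range for the 4th.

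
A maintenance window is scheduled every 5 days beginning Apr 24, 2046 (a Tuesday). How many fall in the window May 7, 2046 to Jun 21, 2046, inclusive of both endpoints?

Occurrences land 5·i days after Apr 24, 2046 for i = 0, 1, 2, …
May 7, 2046 is 13 days after the start; 13 ÷ 5 = 2 remainder 3; since the remainder is 3, round up to i = 3. First occurrence in the window: #4 on May 9, 2046 (3×5 = 15 days in).
Jun 21, 2046 is 58 days after the start; 58 ÷ 5 = 11 remainder 3. Last occurrence in the window: #12 on Jun 18, 2046.
Occurrences #4 through #12: 9 in total.

9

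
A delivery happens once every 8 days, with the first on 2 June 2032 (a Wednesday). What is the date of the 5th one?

The 5th occurrence is 4 intervals after the first: 4 × 8 = 32 days after 2 June 2032.
June has 30 days — 28 days to the end of June leaves 4.
4 days into July → 4 July 2032.

4 July 2032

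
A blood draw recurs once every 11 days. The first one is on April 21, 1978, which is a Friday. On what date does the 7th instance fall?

The 7th occurrence is 6 intervals after the first: 6 × 11 = 66 days after April 21, 1978.
April has 30 days — 9 days to the end of April leaves 57.
May has 31 days (26 left).
26 days into June → June 26, 1978.

June 26, 1978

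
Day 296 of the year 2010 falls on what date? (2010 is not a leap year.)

23 October 2010

January has 31 days (296 − 31 = 265 remain).
February has 28 days (265 − 28 = 237 remain).
March has 31 days (237 − 31 = 206 remain).
April has 30 days (206 − 30 = 176 remain).
May has 31 days (176 − 31 = 145 remain).
June has 30 days (145 − 30 = 115 remain).
July has 31 days (115 − 31 = 84 remain).
August has 31 days (84 − 31 = 53 remain).
September has 30 days (53 − 30 = 23 remain).
23 into October → October 23.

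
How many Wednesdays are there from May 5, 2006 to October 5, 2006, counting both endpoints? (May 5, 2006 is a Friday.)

May 5, 2006 is a Friday; the first Wednesday on or after it is May 10, 2006 (5 days later).
From May 10, 2006 to October 5, 2006: 21 + 30 + 31 + 31 + 30 + 5 = 148 days (rest of May, June, July, August, September, October).
148 ÷ 7 = 21 full weeks with remainder 1, so 21 more Wednesdays after the first → 22.

22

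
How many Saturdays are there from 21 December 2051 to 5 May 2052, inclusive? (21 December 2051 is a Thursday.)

20

21 December 2051 is a Thursday; the first Saturday on or after it is 23 December 2051 (2 days later).
From 23 December 2051 to 5 May 2052: 8 + 31 + 29 + 31 + 30 + 5 = 134 days (rest of December, January, February, March, April, May).
134 ÷ 7 = 19 full weeks with remainder 1, so 19 more Saturdays after the first → 20.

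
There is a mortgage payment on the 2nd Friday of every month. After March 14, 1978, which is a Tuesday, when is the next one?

April 14, 1978

March 1978 starts on a Wednesday; its first Friday is the 3rd, so the 2nd Friday is the 10th — March 10, 1978.
That is not after March 14, 1978, so look at April 1978.
April 1978 starts on a Saturday; its first Friday is the 7th, so the 2nd Friday is the 14th — April 14, 1978.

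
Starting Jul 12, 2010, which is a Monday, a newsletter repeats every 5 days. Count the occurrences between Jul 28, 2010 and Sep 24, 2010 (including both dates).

Occurrences land 5·i days after Jul 12, 2010 for i = 0, 1, 2, …
Jul 28, 2010 is 16 days after the start; 16 ÷ 5 = 3 remainder 1; since the remainder is 1, round up to i = 4. First occurrence in the window: #5 on Aug 1, 2010 (4×5 = 20 days in).
Sep 24, 2010 is 74 days after the start; 74 ÷ 5 = 14 remainder 4. Last occurrence in the window: #15 on Sep 20, 2010.
Occurrences #5 through #15: 11 in total.

11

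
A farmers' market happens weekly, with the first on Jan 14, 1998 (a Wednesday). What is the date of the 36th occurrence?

Sep 16, 1998

The 36th occurrence is 35 intervals after the first: 35 × 7 = 245 days after Jan 14, 1998.
Jan has 31 days — 17 days to the end of Jan leaves 228.
Feb has 28 days (200 left).
Mar has 31 days (169 left).
Apr has 30 days (139 left).
May has 31 days (108 left).
Jun has 30 days (78 left).
Jul has 31 days (47 left).
Aug has 31 days (16 left).
16 days into Sep → Sep 16, 1998.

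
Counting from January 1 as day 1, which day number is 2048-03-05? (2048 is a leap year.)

65

Days in months before March: 31 + 29 = 60.
Plus 5 days into March → day 65.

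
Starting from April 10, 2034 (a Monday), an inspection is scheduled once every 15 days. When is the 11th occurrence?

The 11th occurrence is 10 intervals after the first: 10 × 15 = 150 days after April 10, 2034.
April has 30 days — 20 days to the end of April leaves 130.
May has 31 days (99 left).
June has 30 days (69 left).
July has 31 days (38 left).
August has 31 days (7 left).
7 days into September → September 7, 2034.

September 7, 2034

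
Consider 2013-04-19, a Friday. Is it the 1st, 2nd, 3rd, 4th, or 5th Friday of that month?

3rd

Day 19 falls in week ⌈19/7⌉ of the month.
Days 1–7 hold the 1st Friday, 8–14 the 2nd, 15–21 the 3rd, 22–28 the 4th, 29–31 the 5th.
19 is in the range for the 3rd.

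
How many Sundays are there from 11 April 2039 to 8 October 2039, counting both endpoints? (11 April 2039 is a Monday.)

25

11 April 2039 is a Monday; the first Sunday on or after it is 17 April 2039 (6 days later).
From 17 April 2039 to 8 October 2039: 13 + 31 + 30 + 31 + 31 + 30 + 8 = 174 days (rest of April, May, June, July, August, September, October).
174 ÷ 7 = 24 full weeks with remainder 6, so 24 more Sundays after the first → 25.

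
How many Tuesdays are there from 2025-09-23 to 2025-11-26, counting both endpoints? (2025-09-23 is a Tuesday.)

2025-09-23 is a Tuesday; the first Tuesday on or after it is 2025-09-23.
From 2025-09-23 to 2025-11-26: 7 + 31 + 26 = 64 days (rest of September, October, November).
64 ÷ 7 = 9 full weeks with remainder 1, so 9 more Tuesdays after the first → 10.

10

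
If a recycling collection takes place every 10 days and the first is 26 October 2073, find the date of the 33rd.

The 33rd occurrence is 32 intervals after the first: 32 × 10 = 320 days after 26 October 2073.
October has 31 days — 5 days to the end of October leaves 315.
November has 30 days (285 left).
December has 31 days (254 left).
January has 31 days (223 left).
February has 28 days (195 left).
March has 31 days (164 left).
April has 30 days (134 left).
May has 31 days (103 left).
June has 30 days (73 left).
July has 31 days (42 left).
August has 31 days (11 left).
11 days into September → 11 September 2074.

11 September 2074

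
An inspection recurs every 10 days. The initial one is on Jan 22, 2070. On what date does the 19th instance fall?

The 19th occurrence is 18 intervals after the first: 18 × 10 = 180 days after Jan 22, 2070.
Jan has 31 days — 9 days to the end of Jan leaves 171.
Feb has 28 days (143 left).
Mar has 31 days (112 left).
Apr has 30 days (82 left).
May has 31 days (51 left).
Jun has 30 days (21 left).
21 days into Jul → Jul 21, 2070.

Jul 21, 2070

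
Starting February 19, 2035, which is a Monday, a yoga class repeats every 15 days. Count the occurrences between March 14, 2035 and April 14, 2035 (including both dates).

Occurrences land 15·i days after February 19, 2035 for i = 0, 1, 2, …
March 14, 2035 is 23 days after the start; 23 ÷ 15 = 1 remainder 8; since the remainder is 8, round up to i = 2. First occurrence in the window: #3 on March 21, 2035 (2×15 = 30 days in).
April 14, 2035 is 54 days after the start; 54 ÷ 15 = 3 remainder 9. Last occurrence in the window: #4 on April 5, 2035.
Occurrences #3 through #4: 2 in total.

2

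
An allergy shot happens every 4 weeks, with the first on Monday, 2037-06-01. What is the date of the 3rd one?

2037-07-27

The 3rd occurrence is 2 intervals after the first: 2 × 28 = 56 days after 2037-06-01.
June has 30 days — 29 days to the end of June leaves 27.
27 days into July → 2037-07-27.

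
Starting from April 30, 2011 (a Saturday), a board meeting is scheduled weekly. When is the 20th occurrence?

The 20th occurrence is 19 intervals after the first: 19 × 7 = 133 days after April 30, 2011.
April has 30 days — 0 days to the end of April leaves 133.
May has 31 days (102 left).
June has 30 days (72 left).
July has 31 days (41 left).
August has 31 days (10 left).
10 days into September → September 10, 2011.

September 10, 2011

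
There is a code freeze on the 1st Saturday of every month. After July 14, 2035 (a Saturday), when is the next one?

July 2035 starts on a Sunday, so its 1st Saturday is July 7, 2035 (6 days in).
That is not after July 14, 2035, so look at August 2035.
August 2035 starts on a Wednesday, so its 1st Saturday is August 4, 2035 (3 days in).

August 4, 2035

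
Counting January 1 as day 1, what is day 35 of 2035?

4 February 2035

January has 31 days (35 − 31 = 4 remain).
4 into February → February 4.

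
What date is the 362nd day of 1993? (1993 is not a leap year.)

28 December 1993

January has 31 days (362 − 31 = 331 remain).
February has 28 days (331 − 28 = 303 remain).
March has 31 days (303 − 31 = 272 remain).
April has 30 days (272 − 30 = 242 remain).
May has 31 days (242 − 31 = 211 remain).
June has 30 days (211 − 30 = 181 remain).
July has 31 days (181 − 31 = 150 remain).
August has 31 days (150 − 31 = 119 remain).
September has 30 days (119 − 30 = 89 remain).
October has 31 days (89 − 31 = 58 remain).
November has 30 days (58 − 30 = 28 remain).
28 into December → December 28.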